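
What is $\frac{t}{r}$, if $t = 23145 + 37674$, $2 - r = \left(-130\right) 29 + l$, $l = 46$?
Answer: $\frac{20273}{1242} \approx 16.323$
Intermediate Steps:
$r = 3726$ ($r = 2 - \left(\left(-130\right) 29 + 46\right) = 2 - \left(-3770 + 46\right) = 2 - -3724 = 2 + 3724 = 3726$)
$t = 60819$
$\frac{t}{r} = \frac{60819}{3726} = 60819 \cdot \frac{1}{3726} = \frac{20273}{1242}$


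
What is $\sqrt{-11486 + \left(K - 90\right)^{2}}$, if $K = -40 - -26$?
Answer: $i \sqrt{670} \approx 25.884 i$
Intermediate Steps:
$K = -14$ ($K = -40 + 26 = -14$)
$\sqrt{-11486 + \left(K - 90\right)^{2}} = \sqrt{-11486 + \left(-14 - 90\right)^{2}} = \sqrt{-11486 + \left(-104\right)^{2}} = \sqrt{-11486 + 10816} = \sqrt{-670} = i \sqrt{670}$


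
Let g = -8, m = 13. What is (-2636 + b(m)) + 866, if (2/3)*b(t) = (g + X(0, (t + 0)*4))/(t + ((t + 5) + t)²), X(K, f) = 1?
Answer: -3447981/1948 ≈ -1770.0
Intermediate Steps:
b(t) = -21/(2*(t + (5 + 2*t)²)) (b(t) = 3*((-8 + 1)/(t + ((t + 5) + t)²))/2 = 3*(-7/(t + ((5 + t) + t)²))/2 = 3*(-7/(t + (5 + 2*t)²))/2 = -21/(2*(t + (5 + 2*t)²)))
(-2636 + b(m)) + 866 = (-2636 - 21/(50 + 8*13² + 42*13)) + 866 = (-2636 - 21/(50 + 8*169 + 546)) + 866 = (-2636 - 21/(50 + 1352 + 546)) + 866 = (-2636 - 21/1948) + 866 = -5134949/1948 + 866 = -3447981/1948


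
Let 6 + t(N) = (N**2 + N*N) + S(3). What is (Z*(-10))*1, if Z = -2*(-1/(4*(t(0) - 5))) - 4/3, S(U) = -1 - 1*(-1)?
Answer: 455/33 ≈ 13.788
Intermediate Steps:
S(U) = 0 (S(U) = -1 + 1 = 0)
t(N) = -6 + 2*N**2 (t(N) = -6 + ((N**2 + N*N) + 0) = -6 + ((N**2 + N**2) + 0) = -6 + (2*N**2 + 0) = -6 + 2*N**2)
Z = -91/66 (Z = -2*(-1/(4*((-6 + 2*0**2) - 5))) - 4/3 = -2*(-1/(4*((-6 + 2*0) - 5))) - 4*1/3 = -2*(-1/(4*((-6 + 0) - 5))) - 4/3 = -2*(-1/(4*(-6 - 5))) - 4/3 = -2/((-11*(-4))) - 4/3 = -2/44 - 4/3 = -2*1/44 - 4/3 = -1/22 - 4/3 = -91/66 ≈ -1.3788)
(Z*(-10))*1 = -91/66*(-10)*1 = (455/33)*1 = 455/33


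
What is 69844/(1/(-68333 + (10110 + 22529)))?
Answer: -2493011736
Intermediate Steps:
69844/(1/(-68333 + (10110 + 22529))) = 69844/(1/(-68333 + 32639)) = 69844/(1/(-35694)) = 69844/(-1/35694) = 69844*(-35694) = -2493011736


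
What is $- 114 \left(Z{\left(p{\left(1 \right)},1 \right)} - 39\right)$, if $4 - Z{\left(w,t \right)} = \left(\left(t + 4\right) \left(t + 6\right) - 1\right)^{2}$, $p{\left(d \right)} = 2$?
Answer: $135774$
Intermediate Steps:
$Z{\left(w,t \right)} = 4 - \left(-1 + \left(4 + t\right) \left(6 + t\right)\right)^{2}$ ($Z{\left(w,t \right)} = 4 - \left(\left(t + 4\right) \left(t + 6\right) - 1\right)^{2} = 4 - \left(\left(4 + t\right) \left(6 + t\right) - 1\right)^{2} = 4 - \left(-1 + \left(4 + t\right) \left(6 + t\right)\right)^{2}$)
$- 114 \left(Z{\left(p{\left(1 \right)},1 \right)} - 39\right) = - 114 \left(\left(4 - \left(23 + 1^{2} + 10 \cdot 1\right)^{2}\right) - 39\right) = - 114 \left(\left(4 - \left(23 + 1 + 10\right)^{2}\right) - 39\right) = - 114 \left(\left(4 - 34^{2}\right) - 39\right) = - 114 \left(\left(4 - 1156\right) - 39\right) = - 114 \left(-1152 - 39\right) = \left(-114\right) \left(-1191\right) = 135774$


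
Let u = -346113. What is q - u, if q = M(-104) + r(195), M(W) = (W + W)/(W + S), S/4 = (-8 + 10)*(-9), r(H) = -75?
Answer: 3806431/11 ≈ 3.4604e+5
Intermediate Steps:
S = -72 (S = 4*((-8 + 10)*(-9)) = 4*(2*(-9)) = 4*(-18) = -72)
M(W) = 2*W/(-72 + W) (M(W) = (W + W)/(W - 72) = (2*W)/(-72 + W) = 2*W/(-72 + W))
q = -812/11 (q = 2*(-104)/(-72 - 104) - 75 = 2*(-104)/(-176) - 75 = 2*(-104)*(-1/176) - 75 = 13/11 - 75 = -812/11 ≈ -73.818)
q - u = -812/11 - 1*(-346113) = -812/11 + 346113 = 3806431/11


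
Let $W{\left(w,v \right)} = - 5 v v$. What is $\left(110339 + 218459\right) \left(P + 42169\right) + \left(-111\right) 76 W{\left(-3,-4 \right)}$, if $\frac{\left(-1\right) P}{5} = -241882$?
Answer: $411517346922$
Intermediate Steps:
$P = 1209410$ ($P = \left(-5\right) \left(-241882\right) = 1209410$)
$W{\left(w,v \right)} = - 5 v^{2}$
$\left(110339 + 218459\right) \left(P + 42169\right) + \left(-111\right) 76 W{\left(-3,-4 \right)} = \left(110339 + 218459\right) \left(1209410 + 42169\right) + \left(-111\right) 76 \left(- 5 \left(-4\right)^{2}\right) = 328798 \cdot 1251579 - 8436 \left(\left(-5\right) 16\right) = 411516672042 - -674880 = 411516672042 + 674880 = 411517346922$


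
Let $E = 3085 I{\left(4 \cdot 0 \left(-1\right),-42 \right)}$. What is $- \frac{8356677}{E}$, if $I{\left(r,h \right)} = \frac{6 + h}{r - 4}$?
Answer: $- \frac{2785559}{9255} \approx -300.98$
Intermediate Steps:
$I{\left(r,h \right)} = \frac{6 + h}{-4 + r}$ ($I{\left(r,h \right)} = \frac{6 + h}{r - 4} = \frac{6 + h}{-4 + r}$)
$E = 27765$ ($E = 3085 \frac{6 - 42}{-4 + 4 \cdot 0 \left(-1\right)} = 3085 \frac{1}{-4 + 0 \left(-1\right)} \left(-36\right) = 3085 \frac{1}{-4 + 0} \left(-36\right) = 3085 \frac{1}{-4} \left(-36\right) = 3085 \left(\left(- \frac{1}{4}\right) \left(-36\right)\right) = 3085 \cdot 9 = 27765$)
$- \frac{8356677}{E} = - \frac{8356677}{27765} = \left(-8356677\right) \frac{1}{27765} = - \frac{2785559}{9255}$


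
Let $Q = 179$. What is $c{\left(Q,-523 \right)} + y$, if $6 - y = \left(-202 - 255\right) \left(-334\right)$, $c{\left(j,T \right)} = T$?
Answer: $-153155$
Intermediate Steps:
$y = -152632$ ($y = 6 - \left(-202 - 255\right) \left(-334\right) = 6 - \left(-457\right) \left(-334\right) = 6 - 152638 = -152632$)
$c{\left(Q,-523 \right)} + y = -523 - 152632 = -153155$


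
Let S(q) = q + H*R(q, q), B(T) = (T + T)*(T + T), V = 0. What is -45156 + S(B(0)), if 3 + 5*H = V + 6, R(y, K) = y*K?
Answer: -45156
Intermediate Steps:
R(y, K) = K*y
B(T) = 4*T² (B(T) = (2*T)*(2*T) = 4*T²)
H = ⅗ (H = -⅗ + (0 + 6)/5 = -⅗ + (⅕)*6 = -⅗ + 6/5 = ⅗ ≈ 0.60000)
S(q) = q + 3*q²/5 (S(q) = q + 3*(q*q)/5 = q + 3*q²/5)
-45156 + S(B(0)) = -45156 + (4*0²)*(5 + 3*(4*0²))/5 = -45156 + (4*0)*(5 + 3*(4*0))/5 = -45156 + (⅕)*0*(5 + 3*0) = -45156 + (⅕)*0*(5 + 0) = -45156 + (⅕)*0*5 = -45156 + 0 = -45156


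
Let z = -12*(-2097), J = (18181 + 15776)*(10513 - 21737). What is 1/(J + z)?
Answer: -1/381108204 ≈ -2.6239e-9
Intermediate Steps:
J = -381133368 (J = 33957*(-11224) = -381133368)
z = 25164
1/(J + z) = 1/(-381133368 + 25164) = 1/(-381108204) = -1/381108204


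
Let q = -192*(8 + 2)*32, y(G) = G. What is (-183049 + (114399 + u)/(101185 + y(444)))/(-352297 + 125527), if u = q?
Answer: 9301516931/11523204165 ≈ 0.80720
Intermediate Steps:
q = -61440 (q = -192*10*32 = -48*40*32 = -1920*32 = -61440)
u = -61440
(-183049 + (114399 + u)/(101185 + y(444)))/(-352297 + 125527) = (-183049 + (114399 - 61440)/(101185 + 444))/(-352297 + 125527) = (-183049 + 52959/101629)/(-226770) = (-183049 + 52959*(1/101629))*(-1/226770) = (-183049 + 52959/101629)*(-1/226770) = -18603033862/101629*(-1/226770) = 9301516931/11523204165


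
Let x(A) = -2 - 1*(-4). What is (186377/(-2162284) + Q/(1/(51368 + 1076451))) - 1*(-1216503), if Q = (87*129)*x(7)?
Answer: 54740904534352291/2162284 ≈ 2.5316e+10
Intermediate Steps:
x(A) = 2 (x(A) = -2 + 4 = 2)
Q = 22446 (Q = (87*129)*2 = 11223*2 = 22446)
(186377/(-2162284) + Q/(1/(51368 + 1076451))) - 1*(-1216503) = (186377/(-2162284) + 22446/(1/(51368 + 1076451))) - 1*(-1216503) = (186377*(-1/2162284) + 22446/(1/1127819)) + 1216503 = (-186377/2162284 + 22446/(1/1127819)) + 1216503 = (-186377/2162284 + 22446*1127819) + 1216503 = (-186377/2162284 + 25315025274) + 1216503 = 54738274109379439/2162284 + 1216503 = 54740904534352291/2162284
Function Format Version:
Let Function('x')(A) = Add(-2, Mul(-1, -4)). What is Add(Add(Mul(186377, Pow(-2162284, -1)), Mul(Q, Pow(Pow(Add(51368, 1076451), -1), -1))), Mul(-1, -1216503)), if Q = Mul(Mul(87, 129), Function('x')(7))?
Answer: Rational(54740904534352291, 2162284) ≈ 2.5316e+10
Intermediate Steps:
Function('x')(A) = 2 (Function('x')(A) = Add(-2, 4) = 2)
Q = 22446 (Q = Mul(Mul(87, 129), 2) = Mul(11223, 2) = 22446)
Add(Add(Mul(186377, Pow(-2162284, -1)), Mul(Q, Pow(Pow(Add(51368, 1076451), -1), -1))), Mul(-1, -1216503)) = Add(Add(Mul(186377, Pow(-2162284, -1)), Mul(22446, Pow(Pow(Add(51368, 1076451), -1), -1))), Mul(-1, -1216503)) = Add(Add(Mul(186377, Rational(-1, 2162284)), Mul(22446, Pow(Pow(1127819, -1), -1))), 1216503) = Add(Add(Rational(-186377, 2162284), Mul(22446, Pow(Rational(1, 1127819), -1))), 1216503) = Add(Add(Rational(-186377, 2162284), Mul(22446, 1127819)), 1216503) = Add(Add(Rational(-186377, 2162284), 25315025274), 1216503) = Add(Rational(54738274109379439, 2162284), 1216503) = Rational(54740904534352291, 2162284)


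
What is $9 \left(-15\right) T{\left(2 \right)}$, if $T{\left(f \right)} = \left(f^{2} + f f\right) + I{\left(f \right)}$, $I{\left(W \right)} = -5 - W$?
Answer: $-135$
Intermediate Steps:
$T{\left(f \right)} = -5 - f + 2 f^{2}$ ($T{\left(f \right)} = \left(f^{2} + f f\right) - \left(5 + f\right) = \left(f^{2} + f^{2}\right) - \left(5 + f\right) = 2 f^{2} - \left(5 + f\right) = -5 - f + 2 f^{2}$)
$9 \left(-15\right) T{\left(2 \right)} = 9 \left(-15\right) \left(-5 - 2 + 2 \cdot 2^{2}\right) = - 135 \left(-5 - 2 + 2 \cdot 4\right) = - 135 \left(-5 - 2 + 8\right) = \left(-135\right) 1 = -135$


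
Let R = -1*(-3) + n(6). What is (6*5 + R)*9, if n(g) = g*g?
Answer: 621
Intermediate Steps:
n(g) = g²
R = 39 (R = -1*(-3) + 6² = 3 + 36 = 39)
(6*5 + R)*9 = (6*5 + 39)*9 = (30 + 39)*9 = 69*9 = 621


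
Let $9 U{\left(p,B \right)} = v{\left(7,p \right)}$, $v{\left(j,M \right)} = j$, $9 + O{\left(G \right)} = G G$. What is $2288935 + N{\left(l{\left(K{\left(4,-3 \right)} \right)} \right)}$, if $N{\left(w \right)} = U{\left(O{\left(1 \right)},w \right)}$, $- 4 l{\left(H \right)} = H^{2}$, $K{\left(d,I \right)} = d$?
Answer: $\frac{20600422}{9} \approx 2.2889 \cdot 10^{6}$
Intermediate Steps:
$O{\left(G \right)} = -9 + G^{2}$ ($O{\left(G \right)} = -9 + G G = -9 + G^{2}$)
$l{\left(H \right)} = - \frac{H^{2}}{4}$
$U{\left(p,B \right)} = \frac{7}{9}$ ($U{\left(p,B \right)} = \frac{1}{9} \cdot 7 = \frac{7}{9}$)
$N{\left(w \right)} = \frac{7}{9}$
$2288935 + N{\left(l{\left(K{\left(4,-3 \right)} \right)} \right)} = 2288935 + \frac{7}{9} = \frac{20600422}{9}$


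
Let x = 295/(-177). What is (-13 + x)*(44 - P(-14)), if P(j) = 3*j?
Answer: -3784/3 ≈ -1261.3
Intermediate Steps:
x = -5/3 (x = 295*(-1/177) = -5/3 ≈ -1.6667)
(-13 + x)*(44 - P(-14)) = (-13 - 5/3)*(44 - 3*(-14)) = -44*(44 - 1*(-42))/3 = -44*(44 + 42)/3 = -44/3*86 = -3784/3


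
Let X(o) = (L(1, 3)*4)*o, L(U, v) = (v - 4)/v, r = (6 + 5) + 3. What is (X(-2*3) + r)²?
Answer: 484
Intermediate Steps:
r = 14 (r = 11 + 3 = 14)
L(U, v) = (-4 + v)/v
X(o) = -4*o/3 (X(o) = (((-4 + 3)/3)*4)*o = (((⅓)*(-1))*4)*o = (-⅓*4)*o = -4*o/3)
(X(-2*3) + r)² = (-(-8)*3/3 + 14)² = (-4/3*(-6) + 14)² = (8 + 14)² = 22² = 484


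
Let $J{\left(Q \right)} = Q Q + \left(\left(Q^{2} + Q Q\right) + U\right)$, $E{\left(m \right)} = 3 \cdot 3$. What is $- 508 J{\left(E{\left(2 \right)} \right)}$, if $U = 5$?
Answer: $-125984$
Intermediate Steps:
$E{\left(m \right)} = 9$
$J{\left(Q \right)} = 5 + 3 Q^{2}$ ($J{\left(Q \right)} = Q Q + \left(\left(Q^{2} + Q Q\right) + 5\right) = Q^{2} + \left(\left(Q^{2} + Q^{2}\right) + 5\right) = Q^{2} + \left(2 Q^{2} + 5\right) = Q^{2} + \left(5 + 2 Q^{2}\right) = 5 + 3 Q^{2}$)
$- 508 J{\left(E{\left(2 \right)} \right)} = - 508 \left(5 + 3 \cdot 9^{2}\right) = - 508 \left(5 + 3 \cdot 81\right) = - 508 \left(5 + 243\right) = \left(-508\right) 248 = -125984$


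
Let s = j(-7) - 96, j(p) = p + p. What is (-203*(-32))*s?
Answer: -714560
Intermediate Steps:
j(p) = 2*p
s = -110 (s = 2*(-7) - 96 = -14 - 96 = -110)
(-203*(-32))*s = -203*(-32)*(-110) = 6496*(-110) = -714560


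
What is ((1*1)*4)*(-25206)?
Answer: -100824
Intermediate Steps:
((1*1)*4)*(-25206) = (1*4)*(-25206) = 4*(-25206) = -100824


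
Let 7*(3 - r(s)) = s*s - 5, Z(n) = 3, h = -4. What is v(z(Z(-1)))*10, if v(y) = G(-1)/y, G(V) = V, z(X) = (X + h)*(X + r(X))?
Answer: 35/19 ≈ 1.8421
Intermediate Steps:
r(s) = 26/7 - s²/7 (r(s) = 3 - (s*s - 5)/7 = 3 - (s² - 5)/7 = 3 - (-5 + s²)/7 = 3 + (5/7 - s²/7) = 26/7 - s²/7)
z(X) = (-4 + X)*(26/7 + X - X²/7) (z(X) = (X - 4)*(X + (26/7 - X²/7)) = (-4 + X)*(26/7 + X - X²/7))
v(y) = -1/y
v(z(Z(-1)))*10 = -1/(-104/7 - 2/7*3 - ⅐*3³ + (11/7)*3²)*10 = -1/(-104/7 - 6/7 - ⅐*27 + (11/7)*9)*10 = -1/(-104/7 - 6/7 - 27/7 + 99/7)*10 = -1/(-38/7)*10 = -1*(-7/38)*10 = (7/38)*10 = 35/19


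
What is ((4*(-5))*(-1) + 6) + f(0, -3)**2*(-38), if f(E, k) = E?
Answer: 26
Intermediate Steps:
((4*(-5))*(-1) + 6) + f(0, -3)**2*(-38) = ((4*(-5))*(-1) + 6) + 0**2*(-38) = (-20*(-1) + 6) + 0*(-38) = (20 + 6) + 0 = 26 + 0 = 26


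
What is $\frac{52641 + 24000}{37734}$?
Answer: $\frac{25547}{12578} \approx 2.0311$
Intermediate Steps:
$\frac{52641 + 24000}{37734} = 76641 \cdot \frac{1}{37734} = \frac{25547}{12578}$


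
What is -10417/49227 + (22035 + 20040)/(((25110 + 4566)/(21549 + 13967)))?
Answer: 6130112864084/121738371 ≈ 50355.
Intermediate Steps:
-10417/49227 + (22035 + 20040)/(((25110 + 4566)/(21549 + 13967))) = -10417*1/49227 + 42075/((29676/35516)) = -10417/49227 + 42075/((29676*(1/35516))) = -10417/49227 + 42075/(7419/8879) = -10417/49227 + 42075*(8879/7419) = -10417/49227 + 124527975/2473 = 6130112864084/121738371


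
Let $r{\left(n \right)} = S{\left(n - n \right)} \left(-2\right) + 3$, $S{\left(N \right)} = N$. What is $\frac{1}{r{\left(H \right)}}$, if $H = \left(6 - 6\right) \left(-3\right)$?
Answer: $\frac{1}{3} \approx 0.33333$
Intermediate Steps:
$H = 0$ ($H = 0 \left(-3\right) = 0$)
$r{\left(n \right)} = 3$ ($r{\left(n \right)} = \left(n - n\right) \left(-2\right) + 3 = 0 \left(-2\right) + 3 = 0 + 3 = 3$)
$\frac{1}{r{\left(H \right)}} = \frac{1}{3}$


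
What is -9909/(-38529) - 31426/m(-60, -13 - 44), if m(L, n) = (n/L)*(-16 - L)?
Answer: -11797253/15697 ≈ -751.56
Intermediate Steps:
m(L, n) = n*(-16 - L)/L
-9909/(-38529) - 31426/m(-60, -13 - 44) = -9909/(-38529) - 31426*60/((-13 - 44)*(16 - 60)) = -9909*(-1/38529) - 31426/((-1*(-57)*(-1/60)*(-44))) = 367/1427 - 31426/209/5 = 367/1427 - 31426*5/209 = 367/1427 - 8270/11 = -11797253/15697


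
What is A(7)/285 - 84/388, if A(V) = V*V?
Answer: -1232/27645 ≈ -0.044565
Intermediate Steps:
A(V) = V²
A(7)/285 - 84/388 = 7²/285 - 84/388 = 49*(1/285) - 84*1/388 = 49/285 - 21/97 = -1232/27645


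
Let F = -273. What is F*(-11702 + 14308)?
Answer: -711438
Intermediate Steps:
F*(-11702 + 14308) = -273*(-11702 + 14308) = -273*2606 = -711438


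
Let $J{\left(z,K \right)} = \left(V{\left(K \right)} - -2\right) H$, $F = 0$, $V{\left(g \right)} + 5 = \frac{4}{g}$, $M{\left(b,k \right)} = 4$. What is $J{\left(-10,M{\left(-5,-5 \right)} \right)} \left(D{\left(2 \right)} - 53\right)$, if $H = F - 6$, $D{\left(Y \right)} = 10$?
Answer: $-516$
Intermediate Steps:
$V{\left(g \right)} = -5 + \frac{4}{g}$
$H = -6$ ($H = 0 - 6 = -6$)
$J{\left(z,K \right)} = 18 - \frac{24}{K}$ ($J{\left(z,K \right)} = \left(\left(-5 + \frac{4}{K}\right) - -2\right) \left(-6\right) = \left(\left(-5 + \frac{4}{K}\right) + 2\right) \left(-6\right) = \left(-3 + \frac{4}{K}\right) \left(-6\right) = 18 - \frac{24}{K}$)
$J{\left(-10,M{\left(-5,-5 \right)} \right)} \left(D{\left(2 \right)} - 53\right) = \left(18 - \frac{24}{4}\right) \left(10 - 53\right) = \left(18 - 6\right) \left(-43\right) = 12 \left(-43\right) = -516$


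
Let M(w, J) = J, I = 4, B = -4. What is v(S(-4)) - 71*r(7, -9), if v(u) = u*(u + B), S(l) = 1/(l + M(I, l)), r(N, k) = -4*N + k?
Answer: 168161/64 ≈ 2627.5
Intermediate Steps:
r(N, k) = k - 4*N
S(l) = 1/(2*l) (S(l) = 1/(l + l) = 1/(2*l))
v(u) = u*(-4 + u) (v(u) = u*(u - 4) = u*(-4 + u))
v(S(-4)) - 71*r(7, -9) = ((½)/(-4))*(-4 + (½)/(-4)) - 71*(-9 - 4*7) = ((½)*(-¼))*(-4 + (½)*(-¼)) - 71*(-9 - 28) = -(-4 - ⅛)/8 - 71*(-37) = -⅛*(-33/8) + 2627 = 33/64 + 2627 = 168161/64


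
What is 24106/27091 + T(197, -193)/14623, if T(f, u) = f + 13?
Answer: 51170164/56593099 ≈ 0.90418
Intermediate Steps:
T(f, u) = 13 + f
24106/27091 + T(197, -193)/14623 = 24106/27091 + (13 + 197)/14623 = 24106*(1/27091) + 210*(1/14623) = 24106/27091 + 30/2089 = 51170164/56593099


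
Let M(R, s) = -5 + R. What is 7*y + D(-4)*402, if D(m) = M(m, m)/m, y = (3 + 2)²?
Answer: 2159/2 ≈ 1079.5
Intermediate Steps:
y = 25 (y = 5² = 25)
D(m) = (-5 + m)/m
7*y + D(-4)*402 = 7*25 + ((-5 - 4)/(-4))*402 = 175 - ¼*(-9)*402 = 175 + (9/4)*402 = 175 + 1809/2 = 2159/2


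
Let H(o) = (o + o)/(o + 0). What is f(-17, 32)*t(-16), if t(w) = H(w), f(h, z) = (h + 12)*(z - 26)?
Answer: -60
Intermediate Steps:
H(o) = 2 (H(o) = (2*o)/o = 2)
f(h, z) = (-26 + z)*(12 + h) (f(h, z) = (12 + h)*(-26 + z) = (-26 + z)*(12 + h))
t(w) = 2
f(-17, 32)*t(-16) = (-312 - 26*(-17) + 12*32 - 17*32)*2 = (-312 + 442 + 384 - 544)*2 = -30*2 = -60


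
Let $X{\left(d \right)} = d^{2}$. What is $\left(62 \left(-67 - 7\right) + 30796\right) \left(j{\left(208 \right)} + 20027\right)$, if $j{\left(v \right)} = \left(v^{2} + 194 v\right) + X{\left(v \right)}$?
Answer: $3850138656$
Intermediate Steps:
$j{\left(v \right)} = 2 v^{2} + 194 v$ ($j{\left(v \right)} = \left(v^{2} + 194 v\right) + v^{2} = 2 v^{2} + 194 v$)
$\left(62 \left(-67 - 7\right) + 30796\right) \left(j{\left(208 \right)} + 20027\right) = \left(62 \left(-67 - 7\right) + 30796\right) \left(2 \cdot 208 \left(97 + 208\right) + 20027\right) = \left(62 \left(-74\right) + 30796\right) \left(2 \cdot 208 \cdot 305 + 20027\right) = \left(-4588 + 30796\right) \left(126880 + 20027\right) = 26208 \cdot 146907 = 3850138656$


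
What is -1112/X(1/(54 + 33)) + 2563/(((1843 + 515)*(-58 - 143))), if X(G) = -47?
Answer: 526920835/22276026 ≈ 23.654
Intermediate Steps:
-1112/X(1/(54 + 33)) + 2563/(((1843 + 515)*(-58 - 143))) = -1112/(-47) + 2563/(((1843 + 515)*(-58 - 143))) = -1112*(-1/47) + 2563/((2358*(-201))) = 1112/47 + 2563/(-473958) = 1112/47 + 2563*(-1/473958) = 1112/47 - 2563/473958 = 526920835/22276026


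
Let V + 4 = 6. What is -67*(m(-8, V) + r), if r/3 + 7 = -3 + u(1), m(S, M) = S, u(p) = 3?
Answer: 1943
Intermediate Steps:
V = 2 (V = -4 + 6 = 2)
r = -21 (r = -21 + 3*(-3 + 3) = -21 + 3*0 = -21 + 0 = -21)
-67*(m(-8, V) + r) = -67*(-8 - 21) = -67*(-29) = 1943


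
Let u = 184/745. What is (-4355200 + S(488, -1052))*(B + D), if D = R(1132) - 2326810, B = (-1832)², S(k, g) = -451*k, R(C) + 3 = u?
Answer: -3508840429402152/745 ≈ -4.7099e+12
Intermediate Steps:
u = 184/745 (u = 184*(1/745) = 184/745 ≈ 0.24698)
R(C) = -2051/745 (R(C) = -3 + 184/745 = -2051/745)
B = 3356224
D = -1733475501/745 (D = -2051/745 - 2326810 = -1733475501/745 ≈ -2.3268e+6)
(-4355200 + S(488, -1052))*(B + D) = (-4355200 - 451*488)*(3356224 - 1733475501/745) = (-4355200 - 220088)*(766911379/745) = -4575288*766911379/745 = -3508840429402152/745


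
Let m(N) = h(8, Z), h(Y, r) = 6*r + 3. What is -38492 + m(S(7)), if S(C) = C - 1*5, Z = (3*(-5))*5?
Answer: -38939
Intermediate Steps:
Z = -75 (Z = -15*5 = -75)
S(C) = -5 + C (S(C) = C - 5 = -5 + C)
h(Y, r) = 3 + 6*r
m(N) = -447 (m(N) = 3 + 6*(-75) = 3 - 450 = -447)
-38492 + m(S(7)) = -38492 - 447 = -38939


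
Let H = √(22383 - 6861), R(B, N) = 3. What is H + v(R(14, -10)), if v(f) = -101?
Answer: -101 + √15522 ≈ 23.587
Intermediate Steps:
H = √15522 ≈ 124.59
H + v(R(14, -10)) = √15522 - 101 = -101 + √15522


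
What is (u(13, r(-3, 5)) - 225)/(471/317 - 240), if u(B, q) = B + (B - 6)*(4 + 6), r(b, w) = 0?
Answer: 45014/75609 ≈ 0.59535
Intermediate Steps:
u(B, q) = -60 + 11*B (u(B, q) = B + (-6 + B)*10 = B + (-60 + 10*B) = -60 + 11*B)
(u(13, r(-3, 5)) - 225)/(471/317 - 240) = ((-60 + 11*13) - 225)/(471/317 - 240) = ((-60 + 143) - 225)/(471*(1/317) - 240) = (83 - 225)/(471/317 - 240) = -142/(-75609/317) = -142*(-317/75609) = 45014/75609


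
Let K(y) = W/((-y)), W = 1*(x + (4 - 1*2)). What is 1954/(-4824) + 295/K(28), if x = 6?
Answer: -2491367/2412 ≈ -1032.9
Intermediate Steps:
W = 8 (W = 1*(6 + (4 - 1*2)) = 1*(6 + (4 - 2)) = 1*(6 + 2) = 1*8 = 8)
K(y) = -8/y (K(y) = 8/((-y)) = 8*(-1/y) = -8/y)
1954/(-4824) + 295/K(28) = 1954/(-4824) + 295/((-8/28)) = 1954*(-1/4824) + 295/((-8*1/28)) = -977/2412 + 295/(-2/7) = -977/2412 + 295*(-7/2) = -977/2412 - 2065/2 = -2491367/2412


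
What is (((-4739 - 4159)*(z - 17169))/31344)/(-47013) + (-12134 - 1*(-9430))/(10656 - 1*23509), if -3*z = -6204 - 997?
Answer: 573878708225/4734966385404 ≈ 0.12120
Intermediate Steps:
z = 7201/3 (z = -(-6204 - 997)/3 = -⅓*(-7201) = 7201/3 ≈ 2400.3)
(((-4739 - 4159)*(z - 17169))/31344)/(-47013) + (-12134 - 1*(-9430))/(10656 - 1*23509) = (((-4739 - 4159)*(7201/3 - 17169))/31344)/(-47013) + (-12134 - 1*(-9430))/(10656 - 1*23509) = (-8898*(-44306/3)*(1/31344))*(-1/47013) + (-12134 + 9430)/(10656 - 23509) = (131411596*(1/31344))*(-1/47013) - 2704/(-12853) = (32852899/7836)*(-1/47013) - 2704*(-1/12853) = -32852899/368393868 + 2704/12853 = 573878708225/4734966385404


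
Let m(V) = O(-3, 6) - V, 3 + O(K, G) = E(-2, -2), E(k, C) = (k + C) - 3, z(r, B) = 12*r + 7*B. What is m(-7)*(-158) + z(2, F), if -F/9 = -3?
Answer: 687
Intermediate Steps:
F = 27 (F = -9*(-3) = 27)
z(r, B) = 7*B + 12*r
E(k, C) = -3 + C + k (E(k, C) = (C + k) - 3 = -3 + C + k)
O(K, G) = -10 (O(K, G) = -3 + (-3 - 2 - 2) = -3 - 7 = -10)
m(V) = -10 - V
m(-7)*(-158) + z(2, F) = (-10 - 1*(-7))*(-158) + (7*27 + 12*2) = (-10 + 7)*(-158) + (189 + 24) = -3*(-158) + 213 = 474 + 213 = 687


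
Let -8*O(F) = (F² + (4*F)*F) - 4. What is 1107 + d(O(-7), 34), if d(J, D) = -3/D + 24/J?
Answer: 9063507/8194 ≈ 1106.1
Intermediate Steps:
O(F) = ½ - 5*F²/8 (O(F) = -((F² + (4*F)*F) - 4)/8 = -((F² + 4*F²) - 4)/8 = -(5*F² - 4)/8 = -(-4 + 5*F²)/8 = ½ - 5*F²/8)
1107 + d(O(-7), 34) = 1107 + (-3/34 + 24/(½ - 5/8*(-7)²)) = 1107 + (-3*1/34 + 24/(½ - 5/8*49)) = 1107 + (-3/34 + 24/(½ - 245/8)) = 1107 + (-3/34 + 24/(-241/8)) = 1107 + (-3/34 + 24*(-8/241)) = 1107 + (-3/34 - 192/241) = 1107 - 7251/8194 = 9063507/8194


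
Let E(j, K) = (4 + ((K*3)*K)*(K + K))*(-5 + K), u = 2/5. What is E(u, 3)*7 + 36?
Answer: -2288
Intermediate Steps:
u = ⅖ (u = 2*(⅕) = ⅖ ≈ 0.40000)
E(j, K) = (-5 + K)*(4 + 6*K³) (E(j, K) = (4 + ((3*K)*K)*(2*K))*(-5 + K) = (4 + (3*K²)*(2*K))*(-5 + K) = (4 + 6*K³)*(-5 + K) = (-5 + K)*(4 + 6*K³))
E(u, 3)*7 + 36 = (-20 - 30*3³ + 4*3 + 6*3⁴)*7 + 36 = (-20 - 30*27 + 12 + 6*81)*7 + 36 = (-20 - 810 + 12 + 486)*7 + 36 = -332*7 + 36 = -2324 + 36 = -2288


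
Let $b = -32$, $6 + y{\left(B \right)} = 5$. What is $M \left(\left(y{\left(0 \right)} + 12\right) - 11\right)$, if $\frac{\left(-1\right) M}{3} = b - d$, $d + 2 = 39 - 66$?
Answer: $0$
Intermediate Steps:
$y{\left(B \right)} = -1$ ($y{\left(B \right)} = -6 + 5 = -1$)
$d = -29$ ($d = -2 + \left(39 - 66\right) = -2 - 27 = -29$)
$M = 9$ ($M = - 3 \left(-32 - -29\right) = - 3 \left(-32 + 29\right) = \left(-3\right) \left(-3\right) = 9$)
$M \left(\left(y{\left(0 \right)} + 12\right) - 11\right) = 9 \left(\left(-1 + 12\right) - 11\right) = 9 \left(11 - 11\right) = 9 \cdot 0 = 0$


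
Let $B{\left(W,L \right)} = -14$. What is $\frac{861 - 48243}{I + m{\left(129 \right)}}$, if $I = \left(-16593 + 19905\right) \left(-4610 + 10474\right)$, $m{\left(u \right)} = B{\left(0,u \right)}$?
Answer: $- \frac{159}{65173} \approx -0.0024397$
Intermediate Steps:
$m{\left(u \right)} = -14$
$I = 19421568$ ($I = 3312 \cdot 5864 = 19421568$)
$\frac{861 - 48243}{I + m{\left(129 \right)}} = \frac{861 - 48243}{19421568 - 14} = - \frac{47382}{19421554} = \left(-47382\right) \frac{1}{19421554} = - \frac{159}{65173}$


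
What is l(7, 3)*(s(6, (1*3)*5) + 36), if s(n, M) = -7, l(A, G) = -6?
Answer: -174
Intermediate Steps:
l(7, 3)*(s(6, (1*3)*5) + 36) = -6*(-7 + 36) = -6*29 = -174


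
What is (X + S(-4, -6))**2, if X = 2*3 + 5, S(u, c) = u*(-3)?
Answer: 529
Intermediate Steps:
S(u, c) = -3*u
X = 11 (X = 6 + 5 = 11)
(X + S(-4, -6))**2 = (11 - 3*(-4))**2 = (11 + 12)**2 = 23**2 = 529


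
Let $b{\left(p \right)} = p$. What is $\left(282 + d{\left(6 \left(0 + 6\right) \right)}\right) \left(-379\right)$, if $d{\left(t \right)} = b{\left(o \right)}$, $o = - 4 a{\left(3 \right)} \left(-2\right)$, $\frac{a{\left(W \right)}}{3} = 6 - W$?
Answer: $-134166$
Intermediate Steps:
$a{\left(W \right)} = 18 - 3 W$ ($a{\left(W \right)} = 3 \left(6 - W\right) = 18 - 3 W$)
$o = 72$ ($o = - 4 \left(18 - 9\right) \left(-2\right) = \left(-4\right) 9 \left(-2\right) = \left(-36\right) \left(-2\right) = 72$)
$d{\left(t \right)} = 72$
$\left(282 + d{\left(6 \left(0 + 6\right) \right)}\right) \left(-379\right) = \left(282 + 72\right) \left(-379\right) = 354 \left(-379\right) = -134166$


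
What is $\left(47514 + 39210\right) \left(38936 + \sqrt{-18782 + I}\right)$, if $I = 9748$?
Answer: $3376685664 + 86724 i \sqrt{9034} \approx 3.3767 \cdot 10^{9} + 8.2429 \cdot 10^{6} i$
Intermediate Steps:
$\left(47514 + 39210\right) \left(38936 + \sqrt{-18782 + I}\right) = \left(47514 + 39210\right) \left(38936 + \sqrt{-18782 + 9748}\right) = 86724 \left(38936 + \sqrt{-9034}\right) = 86724 \left(38936 + i \sqrt{9034}\right) = 3376685664 + 86724 i \sqrt{9034}$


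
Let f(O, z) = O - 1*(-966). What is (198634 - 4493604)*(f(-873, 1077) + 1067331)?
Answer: -4584554057280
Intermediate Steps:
f(O, z) = 966 + O (f(O, z) = O + 966 = 966 + O)
(198634 - 4493604)*(f(-873, 1077) + 1067331) = (198634 - 4493604)*((966 - 873) + 1067331) = -4294970*(93 + 1067331) = -4294970*1067424 = -4584554057280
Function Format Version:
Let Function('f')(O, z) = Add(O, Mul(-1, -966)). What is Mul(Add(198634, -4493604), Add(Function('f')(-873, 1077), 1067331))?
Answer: -4584554057280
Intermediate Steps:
Function('f')(O, z) = Add(966, O) (Function('f')(O, z) = Add(O, 966) = Add(966, O))
Mul(Add(198634, -4493604), Add(Function('f')(-873, 1077), 1067331)) = Mul(Add(198634, -4493604), Add(Add(966, -873), 1067331)) = Mul(-4294970, Add(93, 1067331)) = Mul(-4294970, 1067424) = -4584554057280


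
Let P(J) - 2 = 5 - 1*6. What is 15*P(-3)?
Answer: 15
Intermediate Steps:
P(J) = 1 (P(J) = 2 + (5 - 1*6) = 2 + (5 - 6) = 2 - 1 = 1)
15*P(-3) = 15*1 = 15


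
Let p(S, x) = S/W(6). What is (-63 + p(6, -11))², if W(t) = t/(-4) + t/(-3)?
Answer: 205209/49 ≈ 4187.9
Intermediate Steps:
W(t) = -7*t/12 (W(t) = t*(-¼) + t*(-⅓) = -t/4 - t/3 = -7*t/12)
p(S, x) = -2*S/7 (p(S, x) = S/((-7/12*6)) = S/(-7/2) = S*(-2/7) = -2*S/7)
(-63 + p(6, -11))² = (-63 - 2/7*6)² = (-63 - 12/7)² = (-453/7)² = 205209/49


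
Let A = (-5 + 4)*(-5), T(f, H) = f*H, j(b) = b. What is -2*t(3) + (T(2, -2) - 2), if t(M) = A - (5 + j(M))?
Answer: 0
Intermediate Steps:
T(f, H) = H*f
A = 5 (A = -1*(-5) = 5)
t(M) = -M (t(M) = 5 - (5 + M) = 5 + (-5 - M) = -M)
-2*t(3) + (T(2, -2) - 2) = -(-2)*3 + (-2*2 - 2) = -2*(-3) + (-4 - 2) = 6 - 6 = 0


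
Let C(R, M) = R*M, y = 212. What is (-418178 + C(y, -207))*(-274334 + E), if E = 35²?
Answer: 126193290758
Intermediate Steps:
E = 1225
C(R, M) = M*R
(-418178 + C(y, -207))*(-274334 + E) = (-418178 - 207*212)*(-274334 + 1225) = (-418178 - 43884)*(-273109) = -462062*(-273109) = 126193290758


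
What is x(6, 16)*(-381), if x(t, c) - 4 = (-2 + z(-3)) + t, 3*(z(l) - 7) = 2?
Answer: -5969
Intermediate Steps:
z(l) = 23/3 (z(l) = 7 + (1/3)*2 = 7 + 2/3 = 23/3)
x(t, c) = 29/3 + t (x(t, c) = 4 + ((-2 + 23/3) + t) = 4 + (17/3 + t) = 29/3 + t)
x(6, 16)*(-381) = (29/3 + 6)*(-381) = (47/3)*(-381) = -5969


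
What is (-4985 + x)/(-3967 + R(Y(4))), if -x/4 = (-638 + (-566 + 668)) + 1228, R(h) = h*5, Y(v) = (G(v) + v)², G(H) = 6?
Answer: 7753/3467 ≈ 2.2362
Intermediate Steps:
Y(v) = (6 + v)²
R(h) = 5*h
x = -2768 (x = -4*((-638 + (-566 + 668)) + 1228) = -4*((-638 + 102) + 1228) = -4*(-536 + 1228) = -4*692 = -2768)
(-4985 + x)/(-3967 + R(Y(4))) = (-4985 - 2768)/(-3967 + 5*(6 + 4)²) = -7753/(-3967 + 5*10²) = -7753/(-3967 + 5*100) = -7753/(-3967 + 500) = -7753/(-3467) = -7753*(-1/3467) = 7753/3467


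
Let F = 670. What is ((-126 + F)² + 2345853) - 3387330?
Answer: -745541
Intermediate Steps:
((-126 + F)² + 2345853) - 3387330 = ((-126 + 670)² + 2345853) - 3387330 = (544² + 2345853) - 3387330 = (295936 + 2345853) - 3387330 = 2641789 - 3387330 = -745541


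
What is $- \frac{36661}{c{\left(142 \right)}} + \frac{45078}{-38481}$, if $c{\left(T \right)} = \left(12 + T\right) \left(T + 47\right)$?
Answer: $- \frac{907597403}{373342662} \approx -2.431$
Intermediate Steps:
$c{\left(T \right)} = \left(12 + T\right) \left(47 + T\right)$
$- \frac{36661}{c{\left(142 \right)}} + \frac{45078}{-38481} = - \frac{36661}{564 + 142^{2} + 59 \cdot 142} + \frac{45078}{-38481} = - \frac{36661}{564 + 20164 + 8378} + 45078 \left(- \frac{1}{38481}\right) = - \frac{36661}{29106} - \frac{15026}{12827} = - \frac{907597403}{373342662}$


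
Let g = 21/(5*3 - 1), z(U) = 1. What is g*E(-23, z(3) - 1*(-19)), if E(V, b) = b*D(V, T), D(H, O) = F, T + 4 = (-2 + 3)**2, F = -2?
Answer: -60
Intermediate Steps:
T = -3 (T = -4 + (-2 + 3)**2 = -4 + 1**2 = -4 + 1 = -3)
D(H, O) = -2
E(V, b) = -2*b (E(V, b) = b*(-2) = -2*b)
g = 3/2 (g = 21/(15 - 1) = 21/14 = 21*(1/14) = 3/2 ≈ 1.5000)
g*E(-23, z(3) - 1*(-19)) = 3*(-2*(1 - 1*(-19)))/2 = 3*(-2*(1 + 19))/2 = 3*(-2*20)/2 = (3/2)*(-40) = -60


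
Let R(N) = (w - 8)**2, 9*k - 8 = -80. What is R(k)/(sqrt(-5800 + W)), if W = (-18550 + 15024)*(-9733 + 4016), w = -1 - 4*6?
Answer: 1089*sqrt(20152342)/20152342 ≈ 0.24259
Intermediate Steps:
w = -25 (w = -1 - 24 = -25)
k = -8 (k = 8/9 + (1/9)*(-80) = 8/9 - 80/9 = -8)
R(N) = 1089 (R(N) = (-25 - 8)**2 = (-33)**2 = 1089)
W = 20158142 (W = -3526*(-5717) = 20158142)
R(k)/(sqrt(-5800 + W)) = 1089/(sqrt(-5800 + 20158142)) = 1089/(sqrt(20152342)) = 1089*(sqrt(20152342)/20152342) = 1089*sqrt(20152342)/20152342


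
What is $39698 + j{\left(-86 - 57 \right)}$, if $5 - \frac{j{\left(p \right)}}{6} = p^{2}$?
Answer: $-82966$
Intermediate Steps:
$j{\left(p \right)} = 30 - 6 p^{2}$
$39698 + j{\left(-86 - 57 \right)} = 39698 + \left(30 - 6 \left(-86 - 57\right)^{2}\right) = 39698 + \left(30 - 6 \left(-143\right)^{2}\right) = 39698 + \left(30 - 122694\right) = 39698 - 122664 = -82966$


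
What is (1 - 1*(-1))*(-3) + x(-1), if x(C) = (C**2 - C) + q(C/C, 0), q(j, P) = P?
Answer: -4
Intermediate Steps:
x(C) = C**2 - C (x(C) = (C**2 - C) + 0 = C**2 - C)
(1 - 1*(-1))*(-3) + x(-1) = (1 - 1*(-1))*(-3) - (-1 - 1) = (1 + 1)*(-3) - 1*(-2) = 2*(-3) + 2 = -6 + 2 = -4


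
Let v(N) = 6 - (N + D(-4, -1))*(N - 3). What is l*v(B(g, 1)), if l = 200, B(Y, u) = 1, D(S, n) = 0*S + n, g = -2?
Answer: 1200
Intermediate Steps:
D(S, n) = n (D(S, n) = 0 + n = n)
v(N) = 6 - (-1 + N)*(-3 + N) (v(N) = 6 - (N - 1)*(N - 3) = 6 - (-1 + N)*(-3 + N))
l*v(B(g, 1)) = 200*(3 - 1*1**2 + 4*1) = 200*(3 - 1*1 + 4) = 200*(3 - 1 + 4) = 200*6 = 1200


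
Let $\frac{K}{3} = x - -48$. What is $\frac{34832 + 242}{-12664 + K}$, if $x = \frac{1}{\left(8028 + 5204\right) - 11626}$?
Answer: $- \frac{56328844}{20107117} \approx -2.8014$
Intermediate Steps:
$x = \frac{1}{1606}$ ($x = \frac{1}{13232 - 11626} = \frac{1}{1606} \approx 0.00062266$)
$K = \frac{231267}{1606}$ ($K = 3 \left(\frac{1}{1606} - -48\right) = 3 \left(\frac{1}{1606} + 48\right) = 3 \cdot \frac{77089}{1606} = \frac{231267}{1606} \approx 144.0$)
$\frac{34832 + 242}{-12664 + K} = \frac{34832 + 242}{-12664 + \frac{231267}{1606}} = \frac{35074}{- \frac{20107117}{1606}} = 35074 \left(- \frac{1606}{20107117}\right) = - \frac{56328844}{20107117}$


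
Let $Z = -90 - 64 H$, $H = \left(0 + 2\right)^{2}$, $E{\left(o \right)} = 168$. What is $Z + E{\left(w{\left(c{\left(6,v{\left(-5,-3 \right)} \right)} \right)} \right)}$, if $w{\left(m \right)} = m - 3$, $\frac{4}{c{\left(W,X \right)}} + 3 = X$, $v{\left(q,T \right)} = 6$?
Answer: $-178$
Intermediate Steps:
$c{\left(W,X \right)} = \frac{4}{-3 + X}$
$w{\left(m \right)} = -3 + m$ ($w{\left(m \right)} = m - 3 = -3 + m$)
$H = 4$ ($H = 2^{2} = 4$)
$Z = -346$ ($Z = -90 - 256 = -346$)
$Z + E{\left(w{\left(c{\left(6,v{\left(-5,-3 \right)} \right)} \right)} \right)} = -346 + 168 = -178$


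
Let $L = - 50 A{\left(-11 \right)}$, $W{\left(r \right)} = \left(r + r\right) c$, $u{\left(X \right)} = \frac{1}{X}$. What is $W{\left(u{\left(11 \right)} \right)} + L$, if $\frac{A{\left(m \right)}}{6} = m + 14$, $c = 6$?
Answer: $- \frac{9888}{11} \approx -898.91$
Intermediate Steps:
$A{\left(m \right)} = 84 + 6 m$ ($A{\left(m \right)} = 6 \left(m + 14\right) = 6 \left(14 + m\right) = 84 + 6 m$)
$W{\left(r \right)} = 12 r$ ($W{\left(r \right)} = \left(r + r\right) 6 = 2 r 6 = 12 r$)
$L = -900$ ($L = - 50 \left(84 + 6 \left(-11\right)\right) = - 50 \left(84 - 66\right) = \left(-50\right) 18 = -900$)
$W{\left(u{\left(11 \right)} \right)} + L = \frac{12}{11} - 900 = - \frac{9888}{11}$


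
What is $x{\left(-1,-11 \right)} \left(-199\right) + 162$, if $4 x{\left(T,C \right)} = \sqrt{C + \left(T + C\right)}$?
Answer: $162 - \frac{199 i \sqrt{23}}{4} \approx 162.0 - 238.59 i$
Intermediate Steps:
$x{\left(T,C \right)} = \frac{\sqrt{T + 2 C}}{4}$ ($x{\left(T,C \right)} = \frac{\sqrt{C + \left(T + C\right)}}{4} = \frac{\sqrt{C + \left(C + T\right)}}{4} = \frac{\sqrt{T + 2 C}}{4}$)
$x{\left(-1,-11 \right)} \left(-199\right) + 162 = \frac{\sqrt{-1 + 2 \left(-11\right)}}{4} \left(-199\right) + 162 = \frac{\sqrt{-1 - 22}}{4} \left(-199\right) + 162 = \frac{\sqrt{-23}}{4} \left(-199\right) + 162 = \frac{i \sqrt{23}}{4} \left(-199\right) + 162 = - \frac{199 i \sqrt{23}}{4} + 162 = 162 - \frac{199 i \sqrt{23}}{4}$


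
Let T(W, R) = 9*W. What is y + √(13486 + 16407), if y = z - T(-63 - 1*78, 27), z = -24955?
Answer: -23686 + √29893 ≈ -23513.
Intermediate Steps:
y = -23686 (y = -24955 - 9*(-63 - 1*78) = -24955 - 9*(-63 - 78) = -24955 - 9*(-141) = -24955 - 1*(-1269) = -24955 + 1269 = -23686)
y + √(13486 + 16407) = -23686 + √(13486 + 16407) = -23686 + √29893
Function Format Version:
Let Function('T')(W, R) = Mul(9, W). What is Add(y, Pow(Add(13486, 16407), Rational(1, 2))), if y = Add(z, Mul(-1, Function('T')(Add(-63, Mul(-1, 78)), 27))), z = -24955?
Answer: Add(-23686, Pow(29893, Rational(1, 2))) ≈ -23513.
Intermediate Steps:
y = -23686 (y = Add(-24955, Mul(-1, Mul(9, Add(-63, Mul(-1, 78))))) = Add(-24955, Mul(-1, Mul(9, Add(-63, -78)))) = Add(-24955, Mul(-1, Mul(9, -141))) = Add(-24955, Mul(-1, -1269)) = Add(-24955, 1269) = -23686)
Add(y, Pow(Add(13486, 16407), Rational(1, 2))) = Add(-23686, Pow(Add(13486, 16407), Rational(1, 2))) = Add(-23686, Pow(29893, Rational(1, 2)))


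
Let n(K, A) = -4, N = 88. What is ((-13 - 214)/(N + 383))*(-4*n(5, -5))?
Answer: -3632/471 ≈ -7.7113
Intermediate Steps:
((-13 - 214)/(N + 383))*(-4*n(5, -5)) = ((-13 - 214)/(88 + 383))*(-4*(-4)) = -227/471*16 = -3632/471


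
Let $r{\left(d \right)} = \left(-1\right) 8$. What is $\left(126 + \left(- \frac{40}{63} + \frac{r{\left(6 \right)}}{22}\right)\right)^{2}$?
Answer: $\frac{7504063876}{480249} \approx 15625.0$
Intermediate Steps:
$r{\left(d \right)} = -8$
$\left(126 + \left(- \frac{40}{63} + \frac{r{\left(6 \right)}}{22}\right)\right)^{2} = \left(126 - \left(\frac{4}{11} + \frac{40}{63}\right)\right)^{2} = \left(126 - \frac{692}{693}\right)^{2} = \left(\frac{86626}{693}\right)^{2} = \frac{7504063876}{480249}$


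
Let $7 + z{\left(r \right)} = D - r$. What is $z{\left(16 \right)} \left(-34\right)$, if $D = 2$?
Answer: $714$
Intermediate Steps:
$z{\left(r \right)} = -5 - r$ ($z{\left(r \right)} = -7 - \left(-2 + r\right) = -5 - r$)
$z{\left(16 \right)} \left(-34\right) = \left(-5 - 16\right) \left(-34\right) = \left(-21\right) \left(-34\right) = 714$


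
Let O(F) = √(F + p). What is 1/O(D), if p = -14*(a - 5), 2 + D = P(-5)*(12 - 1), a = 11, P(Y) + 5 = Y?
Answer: -I/14 ≈ -0.071429*I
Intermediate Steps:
P(Y) = -5 + Y
D = -112 (D = -2 + (-5 - 5)*(12 - 1) = -2 - 10*11 = -2 - 110 = -112)
p = -84 (p = -14*(11 - 5) = -14*6 = -84)
O(F) = √(-84 + F) (O(F) = √(F - 84) = √(-84 + F))
1/O(D) = 1/(√(-84 - 112)) = 1/(√(-196)) = 1/(14*I) = -I/14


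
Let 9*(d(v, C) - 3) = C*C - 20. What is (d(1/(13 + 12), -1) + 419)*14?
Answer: 52906/9 ≈ 5878.4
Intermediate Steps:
d(v, C) = 7/9 + C**2/9 (d(v, C) = 3 + (C*C - 20)/9 = 3 + (C**2 - 20)/9 = 3 + (-20 + C**2)/9 = 3 + (-20/9 + C**2/9) = 7/9 + C**2/9)
(d(1/(13 + 12), -1) + 419)*14 = ((7/9 + (1/9)*(-1)**2) + 419)*14 = ((7/9 + (1/9)*1) + 419)*14 = ((7/9 + 1/9) + 419)*14 = (8/9 + 419)*14 = (3779/9)*14 = 52906/9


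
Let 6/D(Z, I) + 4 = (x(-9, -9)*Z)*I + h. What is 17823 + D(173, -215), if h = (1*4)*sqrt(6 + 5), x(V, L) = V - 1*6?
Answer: 5547869336472021/311275842065 - 24*sqrt(11)/311275842065 ≈ 17823.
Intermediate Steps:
x(V, L) = -6 + V (x(V, L) = V - 6 = -6 + V)
h = 4*sqrt(11) ≈ 13.266
D(Z, I) = 6/(-4 + 4*sqrt(11) - 15*I*Z) (D(Z, I) = 6/(-4 + (((-6 - 9)*Z)*I + 4*sqrt(11))) = 6/(-4 + ((-15*Z)*I + 4*sqrt(11))) = 6/(-4 + (-15*I*Z + 4*sqrt(11))) = 6/(-4 + (4*sqrt(11) - 15*I*Z)) = 6/(-4 + 4*sqrt(11) - 15*I*Z))
17823 + D(173, -215) = 17823 - 6/(4 - 4*sqrt(11) + 15*(-215)*173) = 17823 - 6/(4 - 4*sqrt(11) - 557925) = 17823 - 6/(-557921 - 4*sqrt(11))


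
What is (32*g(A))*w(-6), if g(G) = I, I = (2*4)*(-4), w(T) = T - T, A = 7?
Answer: 0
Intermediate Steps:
w(T) = 0
I = -32 (I = 8*(-4) = -32)
g(G) = -32
(32*g(A))*w(-6) = (32*(-32))*0 = -1024*0 = 0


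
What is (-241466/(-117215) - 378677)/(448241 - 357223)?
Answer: -44386383089/10668674870 ≈ -4.1604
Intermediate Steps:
(-241466/(-117215) - 378677)/(448241 - 357223) = (-241466*(-1/117215) - 378677)/91018 = (241466/117215 - 378677)*(1/91018) = -44386383089/117215*1/91018 = -44386383089/10668674870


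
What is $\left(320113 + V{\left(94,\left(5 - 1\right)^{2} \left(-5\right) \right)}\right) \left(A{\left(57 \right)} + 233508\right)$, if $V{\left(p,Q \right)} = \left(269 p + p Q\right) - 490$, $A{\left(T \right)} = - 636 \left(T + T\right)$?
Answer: $54320978556$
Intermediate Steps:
$A{\left(T \right)} = - 1272 T$ ($A{\left(T \right)} = - 636 \cdot 2 T = - 1272 T$)
$V{\left(p,Q \right)} = -490 + 269 p + Q p$ ($V{\left(p,Q \right)} = \left(269 p + Q p\right) - 490 = -490 + 269 p + Q p$)
$\left(320113 + V{\left(94,\left(5 - 1\right)^{2} \left(-5\right) \right)}\right) \left(A{\left(57 \right)} + 233508\right) = \left(320113 + \left(-490 + 269 \cdot 94 + \left(5 - 1\right)^{2} \left(-5\right) 94\right)\right) \left(\left(-1272\right) 57 + 233508\right) = \left(320113 + \left(-490 + 25286 + 4^{2} \left(-5\right) 94\right)\right) \left(-72504 + 233508\right) = \left(320113 + \left(-490 + 25286 + 16 \left(-5\right) 94\right)\right) 161004 = \left(320113 - -17276\right) 161004 = \left(320113 + 17276\right) 161004 = 337389 \cdot 161004 = 54320978556$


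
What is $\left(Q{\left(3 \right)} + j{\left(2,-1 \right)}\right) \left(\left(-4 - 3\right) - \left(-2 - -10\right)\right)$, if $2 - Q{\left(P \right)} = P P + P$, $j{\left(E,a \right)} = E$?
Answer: $120$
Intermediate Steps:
$Q{\left(P \right)} = 2 - P - P^{2}$ ($Q{\left(P \right)} = 2 - \left(P P + P\right) = 2 - \left(P^{2} + P\right) = 2 - \left(P + P^{2}\right) = 2 - P - P^{2}$)
$\left(Q{\left(3 \right)} + j{\left(2,-1 \right)}\right) \left(\left(-4 - 3\right) - \left(-2 - -10\right)\right) = \left(\left(2 - 3 - 3^{2}\right) + 2\right) \left(\left(-4 - 3\right) - \left(-2 - -10\right)\right) = \left(\left(2 - 3 - 9\right) + 2\right) \left(\left(-4 - 3\right) - \left(-2 + 10\right)\right) = \left(\left(2 - 3 - 9\right) + 2\right) \left(-7 - 8\right) = \left(-10 + 2\right) \left(-7 - 8\right) = \left(-8\right) \left(-15\right) = 120$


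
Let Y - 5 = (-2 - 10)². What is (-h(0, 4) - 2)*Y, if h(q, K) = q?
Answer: -298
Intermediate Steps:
Y = 149 (Y = 5 + (-2 - 10)² = 5 + (-12)² = 5 + 144 = 149)
(-h(0, 4) - 2)*Y = (-1*0 - 2)*149 = (0 - 2)*149 = -2*149 = -298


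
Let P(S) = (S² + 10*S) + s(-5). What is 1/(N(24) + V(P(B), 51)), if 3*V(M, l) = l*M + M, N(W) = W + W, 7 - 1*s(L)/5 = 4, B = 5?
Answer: 1/1608 ≈ 0.00062189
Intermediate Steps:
s(L) = 15 (s(L) = 35 - 5*4 = 35 - 20 = 15)
P(S) = 15 + S² + 10*S (P(S) = (S² + 10*S) + 15 = 15 + S² + 10*S)
N(W) = 2*W
V(M, l) = M/3 + M*l/3 (V(M, l) = (l*M + M)/3 = (M*l + M)/3 = (M + M*l)/3 = M/3 + M*l/3)
1/(N(24) + V(P(B), 51)) = 1/(2*24 + (15 + 5² + 10*5)*(1 + 51)/3) = 1/(48 + (⅓)*(15 + 25 + 50)*52) = 1/(48 + (⅓)*90*52) = 1/(48 + 1560) = 1/1608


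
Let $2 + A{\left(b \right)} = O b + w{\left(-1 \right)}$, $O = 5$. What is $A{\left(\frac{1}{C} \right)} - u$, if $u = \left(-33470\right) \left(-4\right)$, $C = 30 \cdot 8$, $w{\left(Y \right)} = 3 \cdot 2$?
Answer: $- \frac{6426047}{48} \approx -1.3388 \cdot 10^{5}$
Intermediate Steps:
$w{\left(Y \right)} = 6$
$C = 240$
$A{\left(b \right)} = 4 + 5 b$ ($A{\left(b \right)} = -2 + \left(5 b + 6\right) = -2 + \left(6 + 5 b\right) = 4 + 5 b$)
$u = 133880$
$A{\left(\frac{1}{C} \right)} - u = \left(4 + \frac{5}{240}\right) - 133880 = \left(4 + 5 \cdot \frac{1}{240}\right) - 133880 = \left(4 + \frac{1}{48}\right) - 133880 = \frac{193}{48} - 133880 = - \frac{6426047}{48}$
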